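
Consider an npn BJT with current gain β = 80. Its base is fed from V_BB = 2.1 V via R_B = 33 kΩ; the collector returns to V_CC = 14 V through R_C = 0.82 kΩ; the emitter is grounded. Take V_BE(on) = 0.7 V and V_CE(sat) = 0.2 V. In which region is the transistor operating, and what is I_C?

Assume active. Base-emitter loop: I_B = (V_BB − V_BE)/R_B = (2.1 − 0.7)/33 = 0.0424 mA.
I_C = β·I_B = 80×0.0424 = 3.39 mA.
V_CE = V_CC − I_C·R_C = 14 − 3.39×0.82 = 11.2 V > V_CE(sat), so the active-region assumption holds.

active; I_C ≈ 3.4 mA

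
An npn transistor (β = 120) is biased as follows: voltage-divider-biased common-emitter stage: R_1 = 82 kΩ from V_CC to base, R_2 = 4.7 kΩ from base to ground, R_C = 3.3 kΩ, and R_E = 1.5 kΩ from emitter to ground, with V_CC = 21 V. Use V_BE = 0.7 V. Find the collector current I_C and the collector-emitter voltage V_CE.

Thevenize the base divider: V_Th = V_CC·R_2/(R_1+R_2) = 21×4.7/86.7 = 1.14 V, R_Th = R_1‖R_2 = 4.45 kΩ.
Base-emitter loop: V_Th = I_B·R_Th + V_BE + (β+1)I_B·R_E, so I_B = (1.14 − 0.7) / (4.45 + 121×1.5) = 0.00236 mA.
I_C = β·I_B = 120×0.00236 = 0.283 mA, and I_E = (β+1)I_B = 0.285 mA.
V_CE = V_CC − I_C·R_C − I_E·R_E = 21 − 0.283×3.3 − 0.285×1.5 = 19.6 V.
V_CE = 19.6 V > 0.2 V confirms active-region operation.

I_C ≈ 0.28 mA, V_CE ≈ 20 V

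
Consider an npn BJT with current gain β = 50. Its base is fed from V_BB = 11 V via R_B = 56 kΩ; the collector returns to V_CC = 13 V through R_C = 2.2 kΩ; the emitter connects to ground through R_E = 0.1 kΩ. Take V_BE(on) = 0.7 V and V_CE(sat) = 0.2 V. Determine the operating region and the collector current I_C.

Assume active: I_B = (11 − 0.7)/(56 + 51×0.1) = 0.169 mA, I_C = β·I_B = 8.43 mA.
Then V_CE = 13 − 8.43×2.2 − 8.6×0.1 = -6.4 V < 0.2 V — the active assumption fails.
Re-solve with V_CE = 0.2 V. KCL at the emitter: V_E/R_E = (V_BB−0.7−V_E)/R_B + (V_CC−0.2−V_E)/R_C, giving V_E = 0.573 V.
I_C = (V_CC − 0.2 − V_E)/R_C = (12.8 − 0.573)/2.2 = 5.56 mA.
Check: I_B = (10.3 − 0.573)/56 = 0.174 mA, and β·I_B = 8.68 mA > I_C, confirming saturation.

saturation; I_C ≈ 5.6 mA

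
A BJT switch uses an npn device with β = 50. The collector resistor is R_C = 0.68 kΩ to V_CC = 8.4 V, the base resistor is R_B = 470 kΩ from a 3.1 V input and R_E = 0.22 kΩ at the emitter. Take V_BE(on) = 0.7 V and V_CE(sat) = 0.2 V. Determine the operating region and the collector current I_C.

Assume active. Base-emitter loop: I_B = (V_BB − V_BE)/(R_B + (β+1)R_E) = (3.1 − 0.7)/(470 + 51×0.22) = 0.00499 mA.
I_C = β·I_B = 50×0.00499 = 0.249 mA.
V_CE = V_CC − I_C·R_C − I_E·R_E = 8.4 − 0.249×0.68 − 0.254×0.22 = 8.17 V > V_CE(sat), so the active-region assumption holds.

active; I_C ≈ 0.25 mA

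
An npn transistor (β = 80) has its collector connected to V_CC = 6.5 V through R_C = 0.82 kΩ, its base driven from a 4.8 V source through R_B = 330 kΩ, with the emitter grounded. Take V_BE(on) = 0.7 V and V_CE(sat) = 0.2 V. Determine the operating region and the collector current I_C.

Assume active. Base-emitter loop: I_B = (V_BB − V_BE)/R_B = (4.8 − 0.7)/330 = 0.0124 mA.
I_C = β·I_B = 80×0.0124 = 0.994 mA.
V_CE = V_CC − I_C·R_C = 6.5 − 0.994×0.82 = 5.68 V > V_CE(sat), so the active-region assumption holds.

active; I_C ≈ 0.99 mA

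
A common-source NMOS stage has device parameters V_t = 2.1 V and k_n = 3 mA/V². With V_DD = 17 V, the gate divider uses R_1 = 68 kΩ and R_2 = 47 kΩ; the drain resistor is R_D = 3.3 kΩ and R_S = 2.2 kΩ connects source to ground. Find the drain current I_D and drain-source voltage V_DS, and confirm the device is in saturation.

V_G = V_DD·R_2/(R_1+R_2) = 17×47/115 = 6.95 V.
Assume saturation: I_D = (k_n/2)(V_GS − V_t)² with V_GS = V_G − I_D·R_S = 6.95 − 2.2·I_D.
Substituting gives 7.26·I_D² − 33·I_D + 35.3 = 0, with roots I_D = 1.72 or 2.83 mA.
The root I_D = 2.83 mA gives V_GS = 0.727 V ≤ V_t, so take I_D = 1.72 mA.
Then V_GS = 3.17 V and V_DS = V_DD − I_D(R_D+R_S) = 17 − 1.72×5.5 = 7.56 V.
Saturation requires V_DS ≥ V_GS − V_t = 1.07 V; 7.56 ≥ 1.07 ✓.

I_D ≈ 1.7 mA, V_DS ≈ 7.6 V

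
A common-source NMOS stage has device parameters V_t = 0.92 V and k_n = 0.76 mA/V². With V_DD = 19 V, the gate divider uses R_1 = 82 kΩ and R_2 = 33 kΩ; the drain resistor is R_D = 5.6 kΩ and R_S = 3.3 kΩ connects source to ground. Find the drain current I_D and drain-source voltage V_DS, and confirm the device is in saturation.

I_D ≈ 0.91 mA, V_DS ≈ 11 V

V_G = V_DD·R_2/(R_1+R_2) = 19×33/115 = 5.45 V.
Assume saturation: I_D = (k_n/2)(V_GS − V_t)² with V_GS = V_G − I_D·R_S = 5.45 − 3.3·I_D.
Substituting gives 4.14·I_D² − 12.4·I_D + 7.81 = 0, with roots I_D = 0.906 or 2.08 mA.
The root I_D = 2.08 mA gives V_GS = -1.42 V ≤ V_t, so take I_D = 0.906 mA.
Then V_GS = 2.46 V and V_DS = V_DD − I_D(R_D+R_S) = 19 − 0.906×8.9 = 10.9 V.
Saturation requires V_DS ≥ V_GS − V_t = 1.54 V; 10.9 ≥ 1.54 ✓.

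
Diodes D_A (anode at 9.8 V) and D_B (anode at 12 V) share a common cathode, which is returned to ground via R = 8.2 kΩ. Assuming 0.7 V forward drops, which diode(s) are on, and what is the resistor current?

Assume both conduct. Then node N would need to be at both 9.8−0.7 = 9.1 V and 12−0.7 = 11.3 V, which is impossible.
Assume only D_B conducts: V_N = 12 − 0.7 = 11.3 V, so I_R = 11.3/8.2 = 1.38 mA.
Check D_A: its anode-to-cathode voltage is 9.8 − 11.3 = -1.5 V < 0.7 V, so it is off. The assumption is consistent.

Only D_B conducts; I_R ≈ 1.4 mA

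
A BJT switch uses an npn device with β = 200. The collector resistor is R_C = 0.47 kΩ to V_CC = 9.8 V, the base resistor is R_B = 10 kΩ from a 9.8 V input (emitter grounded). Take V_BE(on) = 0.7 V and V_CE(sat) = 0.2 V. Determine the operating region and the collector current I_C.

Assume active: I_B = (9.8 − 0.7)/10 = 0.91 mA, giving I_C = β·I_B = 182 mA.
But then V_CE = 9.8 − 182×0.47 = -75.7 V < V_CE(sat) = 0.2 V — impossible in the active region.
So the transistor is saturated. With V_CE = 0.2 V, I_C = (V_CC − 0.2)/R_C = 9.6/0.47 = 20.4 mA.
Check: β·I_B = 182 mA > I_C = 20.4 mA, confirming saturation.

saturation; I_C ≈ 20 mA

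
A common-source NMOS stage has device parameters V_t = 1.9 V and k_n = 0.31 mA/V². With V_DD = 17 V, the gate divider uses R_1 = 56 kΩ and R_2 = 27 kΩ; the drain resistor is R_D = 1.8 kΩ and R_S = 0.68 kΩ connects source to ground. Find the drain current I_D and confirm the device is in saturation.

I_D ≈ 1.2 mA

V_G = V_DD·R_2/(R_1+R_2) = 17×27/83 = 5.53 V.
Assume saturation: I_D = (k_n/2)(V_GS − V_t)² with V_GS = V_G − I_D·R_S = 5.53 − 0.68·I_D.
Substituting gives 0.0717·I_D² − 1.77·I_D + 2.04 = 0, with roots I_D = 1.22 or 23.4 mA.
The root I_D = 23.4 mA gives V_GS = -10.4 V ≤ V_t, so take I_D = 1.22 mA.
Then V_GS = 4.7 V and V_DS = V_DD − I_D(R_D+R_S) = 17 − 1.22×2.48 = 14 V.
Saturation requires V_DS ≥ V_GS − V_t = 2.8 V; 14 ≥ 2.8 ✓.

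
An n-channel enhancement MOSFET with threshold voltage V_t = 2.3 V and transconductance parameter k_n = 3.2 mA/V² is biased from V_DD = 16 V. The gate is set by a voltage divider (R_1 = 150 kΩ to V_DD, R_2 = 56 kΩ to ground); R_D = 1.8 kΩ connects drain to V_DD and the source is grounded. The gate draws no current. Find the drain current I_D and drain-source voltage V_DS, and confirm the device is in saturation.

V_G = V_DD·R_2/(R_1+R_2) = 16×56/206 = 4.35 V. With the source grounded, V_GS = V_G = 4.35 V.
Assume saturation: I_D = (k_n/2)(V_GS − V_t)² = (3.2/2)×(4.35 − 2.3)² = 1.6×2.05² = 6.72 mA.
V_DS = V_DD − I_D·R_D = 16 − 6.72×1.8 = 3.9 V.
Saturation requires V_DS ≥ V_GS − V_t = 2.05 V; 3.9 ≥ 2.05 ✓.

I_D ≈ 6.7 mA, V_DS ≈ 3.9 V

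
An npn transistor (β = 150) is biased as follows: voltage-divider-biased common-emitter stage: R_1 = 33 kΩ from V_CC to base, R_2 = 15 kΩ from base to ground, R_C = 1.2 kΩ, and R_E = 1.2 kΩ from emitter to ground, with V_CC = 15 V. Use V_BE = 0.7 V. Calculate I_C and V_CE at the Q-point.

I_C ≈ 3.1 mA, V_CE ≈ 7.5 V

Thevenize the base divider: V_Th = V_CC·R_2/(R_1+R_2) = 15×15/48 = 4.69 V, R_Th = R_1‖R_2 = 10.3 kΩ.
Base-emitter loop: V_Th = I_B·R_Th + V_BE + (β+1)I_B·R_E, so I_B = (4.69 − 0.7) / (10.3 + 151×1.2) = 0.0208 mA.
I_C = β·I_B = 150×0.0208 = 3.12 mA, and I_E = (β+1)I_B = 3.14 mA.
V_CE = V_CC − I_C·R_C − I_E·R_E = 15 − 3.12×1.2 − 3.14×1.2 = 7.48 V.
V_CE = 7.48 V > 0.2 V confirms active-region operation.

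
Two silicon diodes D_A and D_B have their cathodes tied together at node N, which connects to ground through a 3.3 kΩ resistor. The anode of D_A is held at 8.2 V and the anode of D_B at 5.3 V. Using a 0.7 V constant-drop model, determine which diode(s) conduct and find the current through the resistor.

Only D_A conducts; I_R ≈ 2.3 mA

Assume both conduct. Then node N would need to be at both 8.2−0.7 = 7.5 V and 5.3−0.7 = 4.6 V, which is impossible.
Assume only D_A conducts: V_N = 8.2 − 0.7 = 7.5 V, so I_R = 7.5/3.3 = 2.27 mA.
Check D_B: its anode-to-cathode voltage is 5.3 − 7.5 = -2.2 V < 0.7 V, so it is off. The assumption is consistent.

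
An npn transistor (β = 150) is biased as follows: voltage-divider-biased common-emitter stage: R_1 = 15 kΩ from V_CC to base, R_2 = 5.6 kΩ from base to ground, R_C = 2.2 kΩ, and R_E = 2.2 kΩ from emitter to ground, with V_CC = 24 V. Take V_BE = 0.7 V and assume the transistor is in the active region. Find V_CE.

Thevenize the base divider: V_Th = V_CC·R_2/(R_1+R_2) = 24×5.6/20.6 = 6.52 V, R_Th = R_1‖R_2 = 4.08 kΩ.
Base-emitter loop: V_Th = I_B·R_Th + V_BE + (β+1)I_B·R_E, so I_B = (6.52 − 0.7) / (4.08 + 151×2.2) = 0.0173 mA.
I_C = β·I_B = 150×0.0173 = 2.6 mA, and I_E = (β+1)I_B = 2.62 mA.
V_CE = V_CC − I_C·R_C − I_E·R_E = 24 − 2.6×2.2 − 2.62×2.2 = 12.5 V.
V_CE = 12.5 V > 0.2 V confirms active-region operation.

V_CE ≈ 13 V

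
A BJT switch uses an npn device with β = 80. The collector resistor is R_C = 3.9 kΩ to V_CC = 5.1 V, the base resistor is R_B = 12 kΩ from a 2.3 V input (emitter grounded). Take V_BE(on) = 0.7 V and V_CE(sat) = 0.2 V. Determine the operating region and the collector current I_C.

saturation; I_C ≈ 1.3 mA

Assume active: I_B = (2.3 − 0.7)/12 = 0.133 mA, giving I_C = β·I_B = 10.7 mA.
But then V_CE = 5.1 − 10.7×3.9 = -36.5 V < V_CE(sat) = 0.2 V — impossible in the active region.
So the transistor is saturated. With V_CE = 0.2 V, I_C = (V_CC − 0.2)/R_C = 4.9/3.9 = 1.26 mA.
Check: β·I_B = 10.7 mA > I_C = 1.26 mA, confirming saturation.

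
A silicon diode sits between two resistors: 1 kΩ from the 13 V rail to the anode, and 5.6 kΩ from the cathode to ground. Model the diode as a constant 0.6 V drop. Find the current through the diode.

The two resistors are in series with the diode, so KVL gives 13 = I·1 + 0.6 + I·5.6.
I = (13 − 0.6) / (1 + 5.6) kΩ = 12.4 / 6.6 = 1.88 mA.

I ≈ 1.9 mA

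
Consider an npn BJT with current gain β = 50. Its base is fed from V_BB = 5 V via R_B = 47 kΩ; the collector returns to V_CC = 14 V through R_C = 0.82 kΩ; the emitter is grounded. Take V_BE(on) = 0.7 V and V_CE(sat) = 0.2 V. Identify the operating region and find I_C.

active; I_C ≈ 4.6 mA

Assume active. Base-emitter loop: I_B = (V_BB − V_BE)/R_B = (5 − 0.7)/47 = 0.0915 mA.
I_C = β·I_B = 50×0.0915 = 4.57 mA.
V_CE = V_CC − I_C·R_C = 14 − 4.57×0.82 = 10.2 V > V_CE(sat), so the active-region assumption holds.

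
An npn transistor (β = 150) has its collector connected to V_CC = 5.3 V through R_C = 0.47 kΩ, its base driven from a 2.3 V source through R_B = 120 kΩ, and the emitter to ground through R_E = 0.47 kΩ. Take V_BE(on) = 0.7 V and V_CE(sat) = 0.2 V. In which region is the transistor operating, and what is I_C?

active; I_C ≈ 1.3 mA

Assume active. Base-emitter loop: I_B = (V_BB − V_BE)/(R_B + (β+1)R_E) = (2.3 − 0.7)/(120 + 151×0.47) = 0.00838 mA.
I_C = β·I_B = 150×0.00838 = 1.26 mA.
V_CE = V_CC − I_C·R_C − I_E·R_E = 5.3 − 1.26×0.47 − 1.27×0.47 = 4.11 V > V_CE(sat), so the active-region assumption holds.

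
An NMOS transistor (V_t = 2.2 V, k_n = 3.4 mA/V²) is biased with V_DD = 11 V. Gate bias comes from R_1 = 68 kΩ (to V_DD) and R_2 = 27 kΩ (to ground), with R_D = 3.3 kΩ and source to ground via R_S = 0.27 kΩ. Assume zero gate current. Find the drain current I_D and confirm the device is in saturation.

V_G = V_DD·R_2/(R_1+R_2) = 11×27/95 = 3.13 V.
Assume saturation: I_D = (k_n/2)(V_GS − V_t)² with V_GS = V_G − I_D·R_S = 3.13 − 0.27·I_D.
Substituting gives 0.124·I_D² − 1.85·I_D + 1.46 = 0, with roots I_D = 0.835 or 14.1 mA.
The root I_D = 14.1 mA gives V_GS = -0.68 V ≤ V_t, so take I_D = 0.835 mA.
Then V_GS = 2.9 V and V_DS = V_DD − I_D(R_D+R_S) = 11 − 0.835×3.57 = 8.02 V.
Saturation requires V_DS ≥ V_GS − V_t = 0.701 V; 8.02 ≥ 0.701 ✓.

I_D ≈ 0.84 mA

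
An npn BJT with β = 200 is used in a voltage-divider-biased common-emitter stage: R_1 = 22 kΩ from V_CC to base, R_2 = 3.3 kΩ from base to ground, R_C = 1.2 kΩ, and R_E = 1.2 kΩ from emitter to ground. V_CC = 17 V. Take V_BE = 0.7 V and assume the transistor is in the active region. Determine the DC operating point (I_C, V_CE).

Thevenize the base divider: V_Th = V_CC·R_2/(R_1+R_2) = 17×3.3/25.3 = 2.22 V, R_Th = R_1‖R_2 = 2.87 kΩ.
Base-emitter loop: V_Th = I_B·R_Th + V_BE + (β+1)I_B·R_E, so I_B = (2.22 − 0.7) / (2.87 + 201×1.2) = 0.00622 mA.
I_C = β·I_B = 200×0.00622 = 1.24 mA, and I_E = (β+1)I_B = 1.25 mA.
V_CE = V_CC − I_C·R_C − I_E·R_E = 17 − 1.24×1.2 − 1.25×1.2 = 14 V.
V_CE = 14 V > 0.2 V confirms active-region operation.

I_C ≈ 1.2 mA, V_CE ≈ 14 V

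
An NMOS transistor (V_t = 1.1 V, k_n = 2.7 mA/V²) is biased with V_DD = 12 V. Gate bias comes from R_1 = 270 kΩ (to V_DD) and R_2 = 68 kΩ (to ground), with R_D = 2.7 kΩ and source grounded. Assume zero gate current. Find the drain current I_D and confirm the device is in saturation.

I_D ≈ 2.3 mA

V_G = V_DD·R_2/(R_1+R_2) = 12×68/338 = 2.41 V. With the source grounded, V_GS = V_G = 2.41 V.
Assume saturation: I_D = (k_n/2)(V_GS − V_t)² = (2.7/2)×(2.41 − 1.1)² = 1.35×1.31² = 2.33 mA.
V_DS = V_DD − I_D·R_D = 12 − 2.33×2.7 = 5.7 V.
Saturation requires V_DS ≥ V_GS − V_t = 1.31 V; 5.7 ≥ 1.31 ✓.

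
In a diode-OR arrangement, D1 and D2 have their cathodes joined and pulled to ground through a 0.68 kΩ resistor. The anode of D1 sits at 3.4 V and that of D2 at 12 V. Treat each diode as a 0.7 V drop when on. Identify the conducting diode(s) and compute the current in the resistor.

Assume both conduct. Then node N would need to be at both 3.4−0.7 = 2.7 V and 12−0.7 = 11.3 V, which is impossible.
Assume only D2 conducts: V_N = 12 − 0.7 = 11.3 V, so I_R = 11.3/0.68 = 16.6 mA.
Check D1: its anode-to-cathode voltage is 3.4 − 11.3 = -7.9 V < 0.7 V, so it is off. The assumption is consistent.

Only D2 conducts; I_R ≈ 17 mA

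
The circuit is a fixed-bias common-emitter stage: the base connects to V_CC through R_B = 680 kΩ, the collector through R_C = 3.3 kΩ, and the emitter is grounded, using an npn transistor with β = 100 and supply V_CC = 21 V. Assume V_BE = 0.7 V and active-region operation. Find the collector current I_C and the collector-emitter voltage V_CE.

Base loop: V_CC = I_B·R_B + V_BE, so I_B = (21 − 0.7)/680 kΩ = 0.0299 mA.
In the active region I_C = β·I_B = 100 × 0.0299 = 2.99 mA.
Collector loop: V_CE = V_CC − I_C·R_C = 21 − 2.99×3.3 = 11.1 V.
Since V_CE = 11.1 V > V_CE(sat) ≈ 0.2 V, the transistor is in the active region as assumed.

I_C ≈ 3 mA, V_CE ≈ 11 V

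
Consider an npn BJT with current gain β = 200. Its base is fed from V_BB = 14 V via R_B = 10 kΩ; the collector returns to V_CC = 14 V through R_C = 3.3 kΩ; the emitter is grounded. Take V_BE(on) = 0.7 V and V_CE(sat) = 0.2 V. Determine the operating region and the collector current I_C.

Assume active: I_B = (14 − 0.7)/10 = 1.33 mA, giving I_C = β·I_B = 266 mA.
But then V_CE = 14 − 266×3.3 = -864 V < V_CE(sat) = 0.2 V — impossible in the active region.
So the transistor is saturated. With V_CE = 0.2 V, I_C = (V_CC − 0.2)/R_C = 13.8/3.3 = 4.18 mA.
Check: β·I_B = 266 mA > I_C = 4.18 mA, confirming saturation.

saturation; I_C ≈ 4.2 mA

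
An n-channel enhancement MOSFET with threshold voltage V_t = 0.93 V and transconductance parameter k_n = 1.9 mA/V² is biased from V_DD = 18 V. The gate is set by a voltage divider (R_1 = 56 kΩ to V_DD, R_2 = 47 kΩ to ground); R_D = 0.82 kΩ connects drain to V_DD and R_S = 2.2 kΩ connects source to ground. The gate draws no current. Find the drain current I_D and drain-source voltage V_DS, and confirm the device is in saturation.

V_G = V_DD·R_2/(R_1+R_2) = 18×47/103 = 8.21 V.
Assume saturation: I_D = (k_n/2)(V_GS − V_t)² with V_GS = V_G − I_D·R_S = 8.21 − 2.2·I_D.
Substituting gives 4.6·I_D² − 31.4·I_D + 50.4 = 0, with roots I_D = 2.56 or 4.27 mA.
The root I_D = 4.27 mA gives V_GS = -1.19 V ≤ V_t, so take I_D = 2.56 mA.
Then V_GS = 2.57 V and V_DS = V_DD − I_D(R_D+R_S) = 18 − 2.56×3.02 = 10.3 V.
Saturation requires V_DS ≥ V_GS − V_t = 1.64 V; 10.3 ≥ 1.64 ✓.

I_D ≈ 2.6 mA, V_DS ≈ 10 V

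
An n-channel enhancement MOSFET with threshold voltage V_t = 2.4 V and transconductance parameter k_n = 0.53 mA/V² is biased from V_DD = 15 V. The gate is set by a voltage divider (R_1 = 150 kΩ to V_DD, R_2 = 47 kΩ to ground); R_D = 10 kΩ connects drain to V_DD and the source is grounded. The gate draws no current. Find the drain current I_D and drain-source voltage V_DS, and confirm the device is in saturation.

I_D ≈ 0.37 mA, V_DS ≈ 11 V

V_G = V_DD·R_2/(R_1+R_2) = 15×47/197 = 3.58 V. With the source grounded, V_GS = V_G = 3.58 V.
Assume saturation: I_D = (k_n/2)(V_GS − V_t)² = (0.53/2)×(3.58 − 2.4)² = 0.265×1.18² = 0.368 mA.
V_DS = V_DD − I_D·R_D = 15 − 0.368×10 = 11.3 V.
Saturation requires V_DS ≥ V_GS − V_t = 1.18 V; 11.3 ≥ 1.18 ✓.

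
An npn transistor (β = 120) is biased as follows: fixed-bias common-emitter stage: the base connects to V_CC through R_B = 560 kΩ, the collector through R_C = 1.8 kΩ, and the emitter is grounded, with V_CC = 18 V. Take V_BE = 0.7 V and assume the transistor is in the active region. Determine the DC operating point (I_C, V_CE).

Base loop: V_CC = I_B·R_B + V_BE, so I_B = (18 − 0.7)/560 kΩ = 0.0309 mA.
In the active region I_C = β·I_B = 120 × 0.0309 = 3.71 mA.
Collector loop: V_CE = V_CC − I_C·R_C = 18 − 3.71×1.8 = 11.3 V.
Since V_CE = 11.3 V > V_CE(sat) ≈ 0.2 V, the transistor is in the active region as assumed.

I_C ≈ 3.7 mA, V_CE ≈ 11 V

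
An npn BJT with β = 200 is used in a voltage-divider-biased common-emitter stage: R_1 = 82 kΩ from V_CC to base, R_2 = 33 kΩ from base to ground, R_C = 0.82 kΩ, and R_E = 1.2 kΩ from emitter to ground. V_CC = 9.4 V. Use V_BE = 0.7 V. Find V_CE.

Thevenize the base divider: V_Th = V_CC·R_2/(R_1+R_2) = 9.4×33/115 = 2.7 V, R_Th = R_1‖R_2 = 23.5 kΩ.
Base-emitter loop: V_Th = I_B·R_Th + V_BE + (β+1)I_B·R_E, so I_B = (2.7 − 0.7) / (23.5 + 201×1.2) = 0.00755 mA.
I_C = β·I_B = 200×0.00755 = 1.51 mA, and I_E = (β+1)I_B = 1.52 mA.
V_CE = V_CC − I_C·R_C − I_E·R_E = 9.4 − 1.51×0.82 − 1.52×1.2 = 6.34 V.
V_CE = 6.34 V > 0.2 V confirms active-region operation.

V_CE ≈ 6.3 V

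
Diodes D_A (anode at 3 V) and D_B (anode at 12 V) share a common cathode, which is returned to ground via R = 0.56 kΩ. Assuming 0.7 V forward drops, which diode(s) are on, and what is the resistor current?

Only D_B conducts; I_R ≈ 20 mA

Assume both conduct. Then node N would need to be at both 3−0.7 = 2.3 V and 12−0.7 = 11.3 V, which is impossible.
Assume only D_B conducts: V_N = 12 − 0.7 = 11.3 V, so I_R = 11.3/0.56 = 20.2 mA.
Check D_A: its anode-to-cathode voltage is 3 − 11.3 = -8.3 V < 0.7 V, so it is off. The assumption is consistent.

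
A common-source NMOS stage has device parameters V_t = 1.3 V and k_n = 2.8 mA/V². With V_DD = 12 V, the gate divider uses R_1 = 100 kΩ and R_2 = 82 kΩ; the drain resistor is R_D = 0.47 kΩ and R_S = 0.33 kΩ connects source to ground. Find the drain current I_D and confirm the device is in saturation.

V_G = V_DD·R_2/(R_1+R_2) = 12×82/182 = 5.41 V.
Assume saturation: I_D = (k_n/2)(V_GS − V_t)² with V_GS = V_G − I_D·R_S = 5.41 − 0.33·I_D.
Substituting gives 0.152·I_D² − 4.79·I_D + 23.6 = 0, with roots I_D = 6.11 or 25.3 mA.
The root I_D = 25.3 mA gives V_GS = -2.95 V ≤ V_t, so take I_D = 6.11 mA.
Then V_GS = 3.39 V and V_DS = V_DD − I_D(R_D+R_S) = 12 − 6.11×0.8 = 7.11 V.
Saturation requires V_DS ≥ V_GS − V_t = 2.09 V; 7.11 ≥ 2.09 ✓.

I_D ≈ 6.1 mA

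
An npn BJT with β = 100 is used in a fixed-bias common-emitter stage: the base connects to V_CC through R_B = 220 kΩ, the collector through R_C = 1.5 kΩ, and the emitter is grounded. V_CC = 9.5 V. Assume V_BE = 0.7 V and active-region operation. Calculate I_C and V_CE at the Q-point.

I_C ≈ 4 mA, V_CE ≈ 3.5 V

Base loop: V_CC = I_B·R_B + V_BE, so I_B = (9.5 − 0.7)/220 kΩ = 0.04 mA.
In the active region I_C = β·I_B = 100 × 0.04 = 4 mA.
Collector loop: V_CE = V_CC − I_C·R_C = 9.5 − 4×1.5 = 3.5 V.
Since V_CE = 3.5 V > V_CE(sat) ≈ 0.2 V, the transistor is in the active region as assumed.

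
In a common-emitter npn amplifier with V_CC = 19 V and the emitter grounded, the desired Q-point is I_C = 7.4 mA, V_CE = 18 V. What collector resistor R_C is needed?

R_C ≈ 0.14 kΩ

Collector loop: V_CC = I_C·R_C + V_CE.
R_C = (V_CC − V_CE)/I_C = (19 − 18)/7.4 = 0.135 kΩ.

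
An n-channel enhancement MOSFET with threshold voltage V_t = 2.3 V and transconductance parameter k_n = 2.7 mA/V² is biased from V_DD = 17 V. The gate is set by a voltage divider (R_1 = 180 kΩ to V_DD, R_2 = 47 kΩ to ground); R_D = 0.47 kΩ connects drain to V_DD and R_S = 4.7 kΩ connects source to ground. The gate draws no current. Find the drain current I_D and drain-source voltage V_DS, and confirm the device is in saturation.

V_G = V_DD·R_2/(R_1+R_2) = 17×47/227 = 3.52 V.
Assume saturation: I_D = (k_n/2)(V_GS − V_t)² with V_GS = V_G − I_D·R_S = 3.52 − 4.7·I_D.
Substituting gives 29.8·I_D² − 16.5·I_D + 2.01 = 0, with roots I_D = 0.182 or 0.371 mA.
The root I_D = 0.371 mA gives V_GS = 1.78 V ≤ V_t, so take I_D = 0.182 mA.
Then V_GS = 2.67 V and V_DS = V_DD − I_D(R_D+R_S) = 17 − 0.182×5.17 = 16.1 V.
Saturation requires V_DS ≥ V_GS − V_t = 0.367 V; 16.1 ≥ 0.367 ✓.

I_D ≈ 0.18 mA, V_DS ≈ 16 V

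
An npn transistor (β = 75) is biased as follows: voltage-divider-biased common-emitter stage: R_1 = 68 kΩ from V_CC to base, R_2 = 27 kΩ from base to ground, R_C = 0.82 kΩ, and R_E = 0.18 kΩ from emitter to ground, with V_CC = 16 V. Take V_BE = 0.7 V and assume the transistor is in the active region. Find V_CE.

Thevenize the base divider: V_Th = V_CC·R_2/(R_1+R_2) = 16×27/95 = 4.55 V, R_Th = R_1‖R_2 = 19.3 kΩ.
Base-emitter loop: V_Th = I_B·R_Th + V_BE + (β+1)I_B·R_E, so I_B = (4.55 − 0.7) / (19.3 + 76×0.18) = 0.117 mA.
I_C = β·I_B = 75×0.117 = 8.74 mA, and I_E = (β+1)I_B = 8.86 mA.
V_CE = V_CC − I_C·R_C − I_E·R_E = 16 − 8.74×0.82 − 8.86×0.18 = 7.24 V.
V_CE = 7.24 V > 0.2 V confirms active-region operation.

V_CE ≈ 7.2 V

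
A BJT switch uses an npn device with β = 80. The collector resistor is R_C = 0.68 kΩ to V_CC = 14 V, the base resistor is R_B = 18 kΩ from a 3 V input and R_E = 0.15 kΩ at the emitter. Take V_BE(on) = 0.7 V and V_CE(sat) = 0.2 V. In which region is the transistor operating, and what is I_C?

active; I_C ≈ 6.1 mA

Assume active. Base-emitter loop: I_B = (V_BB − V_BE)/(R_B + (β+1)R_E) = (3 − 0.7)/(18 + 81×0.15) = 0.0763 mA.
I_C = β·I_B = 80×0.0763 = 6.1 mA.
V_CE = V_CC − I_C·R_C − I_E·R_E = 14 − 6.1×0.68 − 6.18×0.15 = 8.92 V > V_CE(sat), so the active-region assumption holds.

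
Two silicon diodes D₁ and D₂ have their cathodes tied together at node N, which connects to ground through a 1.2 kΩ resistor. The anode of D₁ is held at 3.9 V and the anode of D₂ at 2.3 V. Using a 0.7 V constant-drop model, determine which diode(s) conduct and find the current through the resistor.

Assume both conduct. Then node N would need to be at both 3.9−0.7 = 3.2 V and 2.3−0.7 = 1.6 V, which is impossible.
Assume only D₁ conducts: V_N = 3.9 − 0.7 = 3.2 V, so I_R = 3.2/1.2 = 2.67 mA.
Check D₂: its anode-to-cathode voltage is 2.3 − 3.2 = -0.9 V < 0.7 V, so it is off. The assumption is consistent.

Only D₁ conducts; I_R ≈ 2.7 mA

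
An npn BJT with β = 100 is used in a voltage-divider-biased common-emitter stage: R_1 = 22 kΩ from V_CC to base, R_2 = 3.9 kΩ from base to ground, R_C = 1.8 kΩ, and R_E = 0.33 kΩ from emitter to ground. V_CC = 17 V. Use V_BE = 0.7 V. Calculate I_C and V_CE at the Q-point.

Thevenize the base divider: V_Th = V_CC·R_2/(R_1+R_2) = 17×3.9/25.9 = 2.56 V, R_Th = R_1‖R_2 = 3.31 kΩ.
Base-emitter loop: V_Th = I_B·R_Th + V_BE + (β+1)I_B·R_E, so I_B = (2.56 − 0.7) / (3.31 + 101×0.33) = 0.0508 mA.
I_C = β·I_B = 100×0.0508 = 5.08 mA, and I_E = (β+1)I_B = 5.13 mA.
V_CE = V_CC − I_C·R_C − I_E·R_E = 17 − 5.08×1.8 − 5.13×0.33 = 6.17 V.
V_CE = 6.17 V > 0.2 V confirms active-region operation.

I_C ≈ 5.1 mA, V_CE ≈ 6.2 V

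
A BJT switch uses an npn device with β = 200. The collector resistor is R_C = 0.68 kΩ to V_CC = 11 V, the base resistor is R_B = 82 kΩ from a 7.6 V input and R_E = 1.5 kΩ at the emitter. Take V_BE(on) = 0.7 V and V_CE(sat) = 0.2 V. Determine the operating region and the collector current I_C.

active; I_C ≈ 3.6 mA

Assume active. Base-emitter loop: I_B = (V_BB − V_BE)/(R_B + (β+1)R_E) = (7.6 − 0.7)/(82 + 201×1.5) = 0.018 mA.
I_C = β·I_B = 200×0.018 = 3.6 mA.
V_CE = V_CC − I_C·R_C − I_E·R_E = 11 − 3.6×0.68 − 3.62×1.5 = 3.13 V > V_CE(sat), so the active-region assumption holds.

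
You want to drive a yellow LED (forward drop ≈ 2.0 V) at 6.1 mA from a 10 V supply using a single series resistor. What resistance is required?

The resistor drops V_S − V_D = 10 − 2.0 = 8 V at 6.1 mA.
R = 8 V / 6.1 mA = 1.31 kΩ.

R ≈ 1.3 kΩ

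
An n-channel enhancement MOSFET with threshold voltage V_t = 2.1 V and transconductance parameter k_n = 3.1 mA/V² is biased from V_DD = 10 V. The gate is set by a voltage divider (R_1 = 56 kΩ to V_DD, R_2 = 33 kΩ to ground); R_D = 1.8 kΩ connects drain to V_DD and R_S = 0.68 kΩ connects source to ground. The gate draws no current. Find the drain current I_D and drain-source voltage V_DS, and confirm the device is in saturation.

I_D ≈ 1.1 mA, V_DS ≈ 7.2 V

V_G = V_DD·R_2/(R_1+R_2) = 10×33/89 = 3.71 V.
Assume saturation: I_D = (k_n/2)(V_GS − V_t)² with V_GS = V_G − I_D·R_S = 3.71 − 0.68·I_D.
Substituting gives 0.717·I_D² − 4.39·I_D + 4.01 = 0, with roots I_D = 1.12 or 5.01 mA.
The root I_D = 5.01 mA gives V_GS = 0.303 V ≤ V_t, so take I_D = 1.12 mA.
Then V_GS = 2.95 V and V_DS = V_DD − I_D(R_D+R_S) = 10 − 1.12×2.48 = 7.23 V.
Saturation requires V_DS ≥ V_GS − V_t = 0.849 V; 7.23 ≥ 0.849 ✓.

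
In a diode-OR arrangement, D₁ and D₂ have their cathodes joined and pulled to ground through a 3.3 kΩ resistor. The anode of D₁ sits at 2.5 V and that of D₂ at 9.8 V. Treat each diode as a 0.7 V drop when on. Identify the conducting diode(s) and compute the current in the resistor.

Only D₂ conducts; I_R ≈ 2.8 mA

Assume both conduct. Then node N would need to be at both 2.5−0.7 = 1.8 V and 9.8−0.7 = 9.1 V, which is impossible.
Assume only D₂ conducts: V_N = 9.8 − 0.7 = 9.1 V, so I_R = 9.1/3.3 = 2.76 mA.
Check D₁: its anode-to-cathode voltage is 2.5 − 9.1 = -6.6 V < 0.7 V, so it is off. The assumption is consistent.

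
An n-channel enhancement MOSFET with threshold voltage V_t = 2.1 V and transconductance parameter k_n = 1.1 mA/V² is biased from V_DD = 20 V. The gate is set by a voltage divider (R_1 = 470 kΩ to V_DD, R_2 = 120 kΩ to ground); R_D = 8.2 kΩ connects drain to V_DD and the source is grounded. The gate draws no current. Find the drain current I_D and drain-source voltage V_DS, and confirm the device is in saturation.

V_G = V_DD·R_2/(R_1+R_2) = 20×120/590 = 4.07 V. With the source grounded, V_GS = V_G = 4.07 V.
Assume saturation: I_D = (k_n/2)(V_GS − V_t)² = (1.1/2)×(4.07 − 2.1)² = 0.55×1.97² = 2.13 mA.
V_DS = V_DD − I_D·R_D = 20 − 2.13×8.2 = 2.54 V.
Saturation requires V_DS ≥ V_GS − V_t = 1.97 V; 2.54 ≥ 1.97 ✓.

I_D ≈ 2.1 mA, V_DS ≈ 2.5 V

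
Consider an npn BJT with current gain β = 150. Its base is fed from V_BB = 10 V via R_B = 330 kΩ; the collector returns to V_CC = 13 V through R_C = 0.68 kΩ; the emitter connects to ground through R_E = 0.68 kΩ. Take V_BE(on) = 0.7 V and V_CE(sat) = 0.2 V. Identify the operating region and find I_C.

active; I_C ≈ 3.2 mA

Assume active. Base-emitter loop: I_B = (V_BB − V_BE)/(R_B + (β+1)R_E) = (10 − 0.7)/(330 + 151×0.68) = 0.0215 mA.
I_C = β·I_B = 150×0.0215 = 3.22 mA.
V_CE = V_CC − I_C·R_C − I_E·R_E = 13 − 3.22×0.68 − 3.25×0.68 = 8.6 V > V_CE(sat), so the active-region assumption holds.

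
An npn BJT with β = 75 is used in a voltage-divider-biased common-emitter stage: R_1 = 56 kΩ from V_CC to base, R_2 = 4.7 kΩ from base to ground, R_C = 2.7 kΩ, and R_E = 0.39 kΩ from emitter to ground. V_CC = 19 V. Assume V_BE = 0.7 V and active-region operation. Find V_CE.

Thevenize the base divider: V_Th = V_CC·R_2/(R_1+R_2) = 19×4.7/60.7 = 1.47 V, R_Th = R_1‖R_2 = 4.34 kΩ.
Base-emitter loop: V_Th = I_B·R_Th + V_BE + (β+1)I_B·R_E, so I_B = (1.47 − 0.7) / (4.34 + 76×0.39) = 0.0227 mA.
I_C = β·I_B = 75×0.0227 = 1.7 mA, and I_E = (β+1)I_B = 1.73 mA.
V_CE = V_CC − I_C·R_C − I_E·R_E = 19 − 1.7×2.7 − 1.73×0.39 = 13.7 V.
V_CE = 13.7 V > 0.2 V confirms active-region operation.

V_CE ≈ 14 V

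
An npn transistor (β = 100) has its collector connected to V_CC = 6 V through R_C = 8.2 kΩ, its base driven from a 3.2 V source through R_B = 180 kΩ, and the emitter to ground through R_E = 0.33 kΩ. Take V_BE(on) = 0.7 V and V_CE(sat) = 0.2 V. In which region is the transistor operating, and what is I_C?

saturation; I_C ≈ 0.68 mA

Assume active: I_B = (3.2 − 0.7)/(180 + 101×0.33) = 0.0117 mA, I_C = β·I_B = 1.17 mA.
Then V_CE = 6 − 1.17×8.2 − 1.18×0.33 = -4 V < 0.2 V — the active assumption fails.
Re-solve with V_CE = 0.2 V. KCL at the emitter: V_E/R_E = (V_BB−0.7−V_E)/R_B + (V_CC−0.2−V_E)/R_C, giving V_E = 0.228 V.
I_C = (V_CC − 0.2 − V_E)/R_C = (5.8 − 0.228)/8.2 = 0.679 mA.
Check: I_B = (2.5 − 0.228)/180 = 0.0126 mA, and β·I_B = 1.26 mA > I_C, confirming saturation.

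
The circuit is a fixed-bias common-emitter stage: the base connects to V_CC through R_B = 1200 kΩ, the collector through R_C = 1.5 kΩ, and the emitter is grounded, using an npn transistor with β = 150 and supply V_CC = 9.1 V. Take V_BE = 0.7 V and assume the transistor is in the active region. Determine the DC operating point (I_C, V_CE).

Base loop: V_CC = I_B·R_B + V_BE, so I_B = (9.1 − 0.7)/1200 kΩ = 0.007 mA.
In the active region I_C = β·I_B = 150 × 0.007 = 1.05 mA.
Collector loop: V_CE = V_CC − I_C·R_C = 9.1 − 1.05×1.5 = 7.52 V.
Since V_CE = 7.52 V > V_CE(sat) ≈ 0.2 V, the transistor is in the active region as assumed.

I_C ≈ 1.1 mA, V_CE ≈ 7.5 V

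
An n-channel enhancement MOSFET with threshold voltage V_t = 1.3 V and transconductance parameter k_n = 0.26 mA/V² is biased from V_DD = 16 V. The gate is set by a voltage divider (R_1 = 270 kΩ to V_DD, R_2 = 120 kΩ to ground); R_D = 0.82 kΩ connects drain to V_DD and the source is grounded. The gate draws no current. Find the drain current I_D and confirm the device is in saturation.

V_G = V_DD·R_2/(R_1+R_2) = 16×120/390 = 4.92 V. With the source grounded, V_GS = V_G = 4.92 V.
Assume saturation: I_D = (k_n/2)(V_GS − V_t)² = (0.26/2)×(4.92 − 1.3)² = 0.13×3.62² = 1.71 mA.
V_DS = V_DD − I_D·R_D = 16 − 1.71×0.82 = 14.6 V.
Saturation requires V_DS ≥ V_GS − V_t = 3.62 V; 14.6 ≥ 3.62 ✓.

I_D ≈ 1.7 mA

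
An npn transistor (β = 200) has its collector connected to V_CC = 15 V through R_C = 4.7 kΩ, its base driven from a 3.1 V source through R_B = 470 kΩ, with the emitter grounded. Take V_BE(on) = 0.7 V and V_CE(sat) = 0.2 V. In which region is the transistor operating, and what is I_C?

active; I_C ≈ 1 mA

Assume active. Base-emitter loop: I_B = (V_BB − V_BE)/R_B = (3.1 − 0.7)/470 = 0.00511 mA.
I_C = β·I_B = 200×0.00511 = 1.02 mA.
V_CE = V_CC − I_C·R_C = 15 − 1.02×4.7 = 10.2 V > V_CE(sat), so the active-region assumption holds.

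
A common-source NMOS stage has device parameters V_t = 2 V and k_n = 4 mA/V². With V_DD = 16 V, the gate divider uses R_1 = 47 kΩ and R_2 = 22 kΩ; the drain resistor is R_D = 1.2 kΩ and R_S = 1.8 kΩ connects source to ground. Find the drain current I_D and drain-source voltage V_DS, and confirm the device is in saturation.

I_D ≈ 1.3 mA, V_DS ≈ 12 V

V_G = V_DD·R_2/(R_1+R_2) = 16×22/69 = 5.1 V.
Assume saturation: I_D = (k_n/2)(V_GS − V_t)² with V_GS = V_G − I_D·R_S = 5.1 − 1.8·I_D.
Substituting gives 6.48·I_D² − 23.3·I_D + 19.2 = 0, with roots I_D = 1.28 or 2.32 mA.
The root I_D = 2.32 mA gives V_GS = 0.923 V ≤ V_t, so take I_D = 1.28 mA.
Then V_GS = 2.8 V and V_DS = V_DD − I_D(R_D+R_S) = 16 − 1.28×3 = 12.2 V.
Saturation requires V_DS ≥ V_GS − V_t = 0.8 V; 12.2 ≥ 0.8 ✓.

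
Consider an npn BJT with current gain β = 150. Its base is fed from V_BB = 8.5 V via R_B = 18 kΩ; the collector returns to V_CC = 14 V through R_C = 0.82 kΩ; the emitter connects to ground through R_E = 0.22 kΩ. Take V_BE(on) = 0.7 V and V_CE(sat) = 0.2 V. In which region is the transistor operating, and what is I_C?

saturation; I_C ≈ 13 mA

Assume active: I_B = (8.5 − 0.7)/(18 + 151×0.22) = 0.152 mA, I_C = β·I_B = 22.8 mA.
Then V_CE = 14 − 22.8×0.82 − 23×0.22 = -9.79 V < 0.2 V — the active assumption fails.
Re-solve with V_CE = 0.2 V. KCL at the emitter: V_E/R_E = (V_BB−0.7−V_E)/R_B + (V_CC−0.2−V_E)/R_C, giving V_E = 2.97 V.
I_C = (V_CC − 0.2 − V_E)/R_C = (13.8 − 2.97)/0.82 = 13.2 mA.
Check: I_B = (7.8 − 2.97)/18 = 0.269 mA, and β·I_B = 40.3 mA > I_C, confirming saturation.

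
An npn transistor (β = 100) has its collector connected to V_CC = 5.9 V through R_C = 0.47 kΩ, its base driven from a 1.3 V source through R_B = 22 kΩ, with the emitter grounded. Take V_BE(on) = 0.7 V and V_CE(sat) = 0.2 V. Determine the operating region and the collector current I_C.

Assume active. Base-emitter loop: I_B = (V_BB − V_BE)/R_B = (1.3 − 0.7)/22 = 0.0273 mA.
I_C = β·I_B = 100×0.0273 = 2.73 mA.
V_CE = V_CC − I_C·R_C = 5.9 − 2.73×0.47 = 4.62 V > V_CE(sat), so the active-region assumption holds.

active; I_C ≈ 2.7 mA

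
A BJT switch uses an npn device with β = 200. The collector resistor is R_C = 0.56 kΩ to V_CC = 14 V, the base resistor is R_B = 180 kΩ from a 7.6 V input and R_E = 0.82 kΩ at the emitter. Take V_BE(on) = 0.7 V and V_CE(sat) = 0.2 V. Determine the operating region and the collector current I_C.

Assume active. Base-emitter loop: I_B = (V_BB − V_BE)/(R_B + (β+1)R_E) = (7.6 − 0.7)/(180 + 201×0.82) = 0.02 mA.
I_C = β·I_B = 200×0.02 = 4 mA.
V_CE = V_CC − I_C·R_C − I_E·R_E = 14 − 4×0.56 − 4.02×0.82 = 8.46 V > V_CE(sat), so the active-region assumption holds.

active; I_C ≈ 4 mA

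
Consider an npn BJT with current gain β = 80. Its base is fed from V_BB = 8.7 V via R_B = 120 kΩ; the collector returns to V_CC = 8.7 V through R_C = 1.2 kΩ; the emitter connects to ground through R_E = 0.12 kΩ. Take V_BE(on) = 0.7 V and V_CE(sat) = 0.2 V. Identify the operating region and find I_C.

Assume active. Base-emitter loop: I_B = (V_BB − V_BE)/(R_B + (β+1)R_E) = (8.7 − 0.7)/(120 + 81×0.12) = 0.0617 mA.
I_C = β·I_B = 80×0.0617 = 4.93 mA.
V_CE = V_CC − I_C·R_C − I_E·R_E = 8.7 − 4.93×1.2 − 5×0.12 = 2.18 V > V_CE(sat), so the active-region assumption holds.

active; I_C ≈ 4.9 mA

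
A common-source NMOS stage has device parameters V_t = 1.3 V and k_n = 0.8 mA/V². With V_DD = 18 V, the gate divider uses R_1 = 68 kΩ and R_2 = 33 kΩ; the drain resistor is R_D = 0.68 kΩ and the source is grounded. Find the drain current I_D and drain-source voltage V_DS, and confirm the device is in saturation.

V_G = V_DD·R_2/(R_1+R_2) = 18×33/101 = 5.88 V. With the source grounded, V_GS = V_G = 5.88 V.
Assume saturation: I_D = (k_n/2)(V_GS − V_t)² = (0.8/2)×(5.88 − 1.3)² = 0.4×4.58² = 8.39 mA.
V_DS = V_DD − I_D·R_D = 18 − 8.39×0.68 = 12.3 V.
Saturation requires V_DS ≥ V_GS − V_t = 4.58 V; 12.3 ≥ 4.58 ✓.

I_D ≈ 8.4 mA, V_DS ≈ 12 V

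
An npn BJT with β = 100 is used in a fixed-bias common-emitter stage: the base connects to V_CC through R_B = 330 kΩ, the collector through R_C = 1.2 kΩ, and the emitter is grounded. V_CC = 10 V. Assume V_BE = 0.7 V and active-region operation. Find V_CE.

Base loop: V_CC = I_B·R_B + V_BE, so I_B = (10 − 0.7)/330 kΩ = 0.0282 mA.
In the active region I_C = β·I_B = 100 × 0.0282 = 2.82 mA.
Collector loop: V_CE = V_CC − I_C·R_C = 10 − 2.82×1.2 = 6.62 V.
Since V_CE = 6.62 V > V_CE(sat) ≈ 0.2 V, the transistor is in the active region as assumed.

V_CE ≈ 6.6 V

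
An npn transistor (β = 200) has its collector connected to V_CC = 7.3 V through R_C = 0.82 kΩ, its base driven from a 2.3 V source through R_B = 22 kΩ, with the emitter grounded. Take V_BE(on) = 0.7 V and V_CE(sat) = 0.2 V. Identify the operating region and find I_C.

saturation; I_C ≈ 8.7 mA

Assume active: I_B = (2.3 − 0.7)/22 = 0.0727 mA, giving I_C = β·I_B = 14.5 mA.
But then V_CE = 7.3 − 14.5×0.82 = -4.63 V < V_CE(sat) = 0.2 V — impossible in the active region.
So the transistor is saturated. With V_CE = 0.2 V, I_C = (V_CC − 0.2)/R_C = 7.1/0.82 = 8.66 mA.
Check: β·I_B = 14.5 mA > I_C = 8.66 mA, confirming saturation.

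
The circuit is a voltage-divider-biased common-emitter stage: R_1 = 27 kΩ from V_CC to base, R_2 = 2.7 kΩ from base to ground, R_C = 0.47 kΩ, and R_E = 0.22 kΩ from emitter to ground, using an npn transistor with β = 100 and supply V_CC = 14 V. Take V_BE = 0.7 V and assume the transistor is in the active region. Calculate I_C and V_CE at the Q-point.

I_C ≈ 2.3 mA, V_CE ≈ 12 V

Thevenize the base divider: V_Th = V_CC·R_2/(R_1+R_2) = 14×2.7/29.7 = 1.27 V, R_Th = R_1‖R_2 = 2.45 kΩ.
Base-emitter loop: V_Th = I_B·R_Th + V_BE + (β+1)I_B·R_E, so I_B = (1.27 − 0.7) / (2.45 + 101×0.22) = 0.0232 mA.
I_C = β·I_B = 100×0.0232 = 2.32 mA, and I_E = (β+1)I_B = 2.34 mA.
V_CE = V_CC − I_C·R_C − I_E·R_E = 14 − 2.32×0.47 − 2.34×0.22 = 12.4 V.
V_CE = 12.4 V > 0.2 V confirms active-region operation.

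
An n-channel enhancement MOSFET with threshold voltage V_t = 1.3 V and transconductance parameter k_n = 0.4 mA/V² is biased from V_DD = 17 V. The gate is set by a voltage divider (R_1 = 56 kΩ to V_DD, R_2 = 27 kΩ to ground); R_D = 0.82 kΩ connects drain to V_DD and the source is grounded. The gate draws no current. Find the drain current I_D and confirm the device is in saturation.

V_G = V_DD·R_2/(R_1+R_2) = 17×27/83 = 5.53 V. With the source grounded, V_GS = V_G = 5.53 V.
Assume saturation: I_D = (k_n/2)(V_GS − V_t)² = (0.4/2)×(5.53 − 1.3)² = 0.2×4.23² = 3.58 mA.
V_DS = V_DD − I_D·R_D = 17 − 3.58×0.82 = 14.1 V.
Saturation requires V_DS ≥ V_GS − V_t = 4.23 V; 14.1 ≥ 4.23 ✓.

I_D ≈ 3.6 mA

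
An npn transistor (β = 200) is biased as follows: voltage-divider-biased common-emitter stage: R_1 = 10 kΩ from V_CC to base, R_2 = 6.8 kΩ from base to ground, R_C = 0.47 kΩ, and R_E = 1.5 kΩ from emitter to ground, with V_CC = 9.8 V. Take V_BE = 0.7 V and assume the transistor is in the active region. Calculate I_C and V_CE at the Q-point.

I_C ≈ 2.1 mA, V_CE ≈ 5.6 V

Thevenize the base divider: V_Th = V_CC·R_2/(R_1+R_2) = 9.8×6.8/16.8 = 3.97 V, R_Th = R_1‖R_2 = 4.05 kΩ.
Base-emitter loop: V_Th = I_B·R_Th + V_BE + (β+1)I_B·R_E, so I_B = (3.97 − 0.7) / (4.05 + 201×1.5) = 0.0107 mA.
I_C = β·I_B = 200×0.0107 = 2.14 mA, and I_E = (β+1)I_B = 2.15 mA.
V_CE = V_CC − I_C·R_C − I_E·R_E = 9.8 − 2.14×0.47 − 2.15×1.5 = 5.57 V.
V_CE = 5.57 V > 0.2 V confirms active-region operation.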